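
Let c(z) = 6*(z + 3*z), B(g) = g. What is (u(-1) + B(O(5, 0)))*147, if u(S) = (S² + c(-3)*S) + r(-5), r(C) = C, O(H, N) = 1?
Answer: 10143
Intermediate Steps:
c(z) = 24*z (c(z) = 6*(4*z) = 24*z)
u(S) = -5 + S² - 72*S (u(S) = (S² + (24*(-3))*S) - 5 = (S² - 72*S) - 5 = -5 + S² - 72*S)
(u(-1) + B(O(5, 0)))*147 = ((-5 + (-1)² - 72*(-1)) + 1)*147 = ((-5 + 1 + 72) + 1)*147 = (68 + 1)*147 = 69*147 = 10143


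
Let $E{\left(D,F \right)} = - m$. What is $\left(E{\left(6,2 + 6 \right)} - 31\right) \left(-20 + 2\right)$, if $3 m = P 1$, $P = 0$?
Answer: $558$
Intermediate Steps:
$m = 0$ ($m = \frac{0 \cdot 1}{3} = \frac{1}{3} \cdot 0 = 0$)
$E{\left(D,F \right)} = 0$ ($E{\left(D,F \right)} = \left(-1\right) 0 = 0$)
$\left(E{\left(6,2 + 6 \right)} - 31\right) \left(-20 + 2\right) = \left(0 - 31\right) \left(-20 + 2\right) = \left(-31\right) \left(-18\right) = 558$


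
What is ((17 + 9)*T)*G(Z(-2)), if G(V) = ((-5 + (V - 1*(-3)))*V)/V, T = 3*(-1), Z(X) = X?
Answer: 312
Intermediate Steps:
T = -3
G(V) = -2 + V (G(V) = ((-5 + (V + 3))*V)/V = ((-5 + (3 + V))*V)/V = ((-2 + V)*V)/V = (V*(-2 + V))/V = -2 + V)
((17 + 9)*T)*G(Z(-2)) = ((17 + 9)*(-3))*(-2 - 2) = (26*(-3))*(-4) = -78*(-4) = 312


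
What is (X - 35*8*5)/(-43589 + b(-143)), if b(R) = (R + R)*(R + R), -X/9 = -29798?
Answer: 266782/38207 ≈ 6.9825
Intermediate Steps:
X = 268182 (X = -9*(-29798) = 268182)
b(R) = 4*R² (b(R) = (2*R)*(2*R) = 4*R²)
(X - 35*8*5)/(-43589 + b(-143)) = (268182 - 35*8*5)/(-43589 + 4*(-143)²) = (268182 - 280*5)/(-43589 + 4*20449) = (268182 - 1400)/(-43589 + 81796) = 266782/38207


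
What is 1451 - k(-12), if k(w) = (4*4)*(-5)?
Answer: 1531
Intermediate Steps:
k(w) = -80 (k(w) = 16*(-5) = -80)
1451 - k(-12) = 1451 - 1*(-80) = 1451 + 80 = 1531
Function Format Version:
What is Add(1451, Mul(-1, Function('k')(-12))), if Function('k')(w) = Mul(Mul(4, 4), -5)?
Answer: 1531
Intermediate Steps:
Function('k')(w) = -80 (Function('k')(w) = Mul(16, -5) = -80)
Add(1451, Mul(-1, Function('k')(-12))) = Add(1451, Mul(-1, -80)) = Add(1451, 80) = 1531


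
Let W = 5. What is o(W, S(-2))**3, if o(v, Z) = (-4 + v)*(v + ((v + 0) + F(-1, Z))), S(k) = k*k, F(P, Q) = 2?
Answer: 1728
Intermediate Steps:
S(k) = k**2
o(v, Z) = (-4 + v)*(2 + 2*v) (o(v, Z) = (-4 + v)*(v + ((v + 0) + 2)) = (-4 + v)*(v + (v + 2)) = (-4 + v)*(v + (2 + v)) = (-4 + v)*(2 + 2*v))
o(W, S(-2))**3 = (-8 - 6*5 + 2*5**2)**3 = (-8 - 30 + 2*25)**3 = (-8 - 30 + 50)**3 = 12**3 = 1728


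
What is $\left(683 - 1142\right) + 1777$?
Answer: $1318$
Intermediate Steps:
$\left(683 - 1142\right) + 1777 = -459 + 1777 = 1318$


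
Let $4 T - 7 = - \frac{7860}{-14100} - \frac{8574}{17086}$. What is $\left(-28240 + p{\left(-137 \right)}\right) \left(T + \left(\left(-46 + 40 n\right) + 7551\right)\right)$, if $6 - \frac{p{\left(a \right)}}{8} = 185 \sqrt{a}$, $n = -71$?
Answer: $- \frac{264131371123704}{2007605} - \frac{2773229492502 i \sqrt{137}}{401521} \approx -1.3157 \cdot 10^{8} - 8.0842 \cdot 10^{7} i$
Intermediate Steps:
$T = \frac{14164923}{8030420}$ ($T = \frac{7}{4} + \frac{- \frac{7860}{-14100} - \frac{8574}{17086}}{4} = \frac{7}{4} + \frac{\left(-7860\right) \left(- \frac{1}{14100}\right) - \frac{4287}{8543}}{4} = \frac{7}{4} + \frac{\frac{131}{235} - \frac{4287}{8543}}{4} = \frac{7}{4} + \frac{1}{4} \cdot \frac{111688}{2007605} = \frac{7}{4} + \frac{27922}{2007605} = \frac{14164923}{8030420} \approx 1.7639$)
$p{\left(a \right)} = 48 - 1480 \sqrt{a}$ ($p{\left(a \right)} = 48 - 8 \cdot 185 \sqrt{a} = 48 - 1480 \sqrt{a}$)
$\left(-28240 + p{\left(-137 \right)}\right) \left(T + \left(\left(-46 + 40 n\right) + 7551\right)\right) = \left(-28240 + \left(48 - 1480 \sqrt{-137}\right)\right) \left(\frac{14164923}{8030420} + \left(\left(-46 + 40 \left(-71\right)\right) + 7551\right)\right) = \left(-28240 + \left(48 - 1480 i \sqrt{137}\right)\right) \left(\frac{14164923}{8030420} + \left(\left(-46 - 2840\right) + 7551\right)\right) = \left(-28240 + \left(48 - 1480 i \sqrt{137}\right)\right) \left(\frac{14164923}{8030420} + \left(-2886 + 7551\right)\right) = \left(-28192 - 1480 i \sqrt{137}\right) \left(\frac{14164923}{8030420} + 4665\right) = \left(-28192 - 1480 i \sqrt{137}\right) \frac{37476074223}{8030420} = - \frac{264131371123704}{2007605} - \frac{2773229492502 i \sqrt{137}}{401521}$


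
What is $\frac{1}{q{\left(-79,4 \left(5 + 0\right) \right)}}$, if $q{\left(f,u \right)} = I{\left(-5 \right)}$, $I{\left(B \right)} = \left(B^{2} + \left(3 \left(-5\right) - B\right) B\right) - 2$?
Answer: $\frac{1}{73} \approx 0.013699$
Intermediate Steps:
$I{\left(B \right)} = -2 + B^{2} + B \left(-15 - B\right)$ ($I{\left(B \right)} = \left(B^{2} + \left(-15 - B\right) B\right) - 2 = \left(B^{2} + B \left(-15 - B\right)\right) - 2 = -2 + B^{2} + B \left(-15 - B\right)$)
$q{\left(f,u \right)} = 73$ ($q{\left(f,u \right)} = -2 - -75 = -2 + 75 = 73$)
$\frac{1}{q{\left(-79,4 \left(5 + 0\right) \right)}} = \frac{1}{73}$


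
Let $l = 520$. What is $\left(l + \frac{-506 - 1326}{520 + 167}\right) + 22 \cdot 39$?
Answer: $\frac{4126}{3} \approx 1375.3$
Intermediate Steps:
$\left(l + \frac{-506 - 1326}{520 + 167}\right) + 22 \cdot 39 = \left(520 + \frac{-506 - 1326}{520 + 167}\right) + 22 \cdot 39 = \left(520 - \frac{1832}{687}\right) + 858 = \left(520 - \frac{8}{3}\right) + 858 = \frac{1552}{3} + 858 = \frac{4126}{3}$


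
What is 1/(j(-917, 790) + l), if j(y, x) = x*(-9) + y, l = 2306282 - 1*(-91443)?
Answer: 1/2389698 ≈ 4.1846e-7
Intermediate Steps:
l = 2397725 (l = 2306282 + 91443 = 2397725)
j(y, x) = y - 9*x (j(y, x) = -9*x + y = y - 9*x)
1/(j(-917, 790) + l) = 1/((-917 - 9*790) + 2397725) = 1/((-917 - 7110) + 2397725) = 1/(-8027 + 2397725) = 1/2389698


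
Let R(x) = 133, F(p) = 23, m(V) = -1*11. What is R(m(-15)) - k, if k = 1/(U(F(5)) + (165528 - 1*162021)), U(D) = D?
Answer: 469489/3530 ≈ 133.00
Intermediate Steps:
m(V) = -11
k = 1/3530 (k = 1/(23 + (165528 - 1*162021)) = 1/(23 + (165528 - 162021)) = 1/(23 + 3507) = 1/3530 ≈ 0.00028329)
R(m(-15)) - k = 133 - 1*1/3530 = 133 - 1/3530 = 469489/3530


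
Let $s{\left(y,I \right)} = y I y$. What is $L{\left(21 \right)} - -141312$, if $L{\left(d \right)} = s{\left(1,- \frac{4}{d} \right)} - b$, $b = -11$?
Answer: $\frac{2967779}{21} \approx 1.4132 \cdot 10^{5}$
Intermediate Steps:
$s{\left(y,I \right)} = I y^{2}$ ($s{\left(y,I \right)} = I y y = I y^{2}$)
$L{\left(d \right)} = 11 - \frac{4}{d}$ ($L{\left(d \right)} = - \frac{4}{d} 1^{2} - -11 = - \frac{4}{d} 1 + 11 = - \frac{4}{d} + 11 = 11 - \frac{4}{d}$)
$L{\left(21 \right)} - -141312 = \left(11 - \frac{4}{21}\right) - -141312 = \left(11 - \frac{4}{21}\right) + 141312 = \frac{227}{21} + 141312 = \frac{2967779}{21}$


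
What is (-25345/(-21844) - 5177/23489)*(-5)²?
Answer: 12056057925/513093716 ≈ 23.497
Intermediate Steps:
(-25345/(-21844) - 5177/23489)*(-5)² = (-25345*(-1/21844) - 5177*1/23489)*25 = (25345/21844 - 5177/23489)*25 = (482242317/513093716)*25 = 12056057925/513093716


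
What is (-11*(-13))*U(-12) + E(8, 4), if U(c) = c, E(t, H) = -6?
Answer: -1722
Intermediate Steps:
(-11*(-13))*U(-12) + E(8, 4) = -11*(-13)*(-12) - 6 = 143*(-12) - 6 = -1716 - 6 = -1722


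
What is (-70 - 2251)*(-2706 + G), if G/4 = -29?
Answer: 6549862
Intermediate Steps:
G = -116 (G = 4*(-29) = -116)
(-70 - 2251)*(-2706 + G) = (-70 - 2251)*(-2706 - 116) = -2321*(-2822) = 6549862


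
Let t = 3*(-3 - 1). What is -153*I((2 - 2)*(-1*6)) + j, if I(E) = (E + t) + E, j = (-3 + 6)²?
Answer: 1845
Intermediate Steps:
t = -12 (t = 3*(-4) = -12)
j = 9 (j = 3² = 9)
I(E) = -12 + 2*E (I(E) = (E - 12) + E = (-12 + E) + E = -12 + 2*E)
-153*I((2 - 2)*(-1*6)) + j = -153*(-12 + 2*((2 - 2)*(-1*6))) + 9 = -153*(-12 + 2*(0*(-6))) + 9 = -153*(-12 + 2*0) + 9 = -153*(-12 + 0) + 9 = -153*(-12) + 9 = 1836 + 9 = 1845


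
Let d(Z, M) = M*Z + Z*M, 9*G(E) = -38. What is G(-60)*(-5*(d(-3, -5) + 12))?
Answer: 2660/3 ≈ 886.67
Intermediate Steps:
G(E) = -38/9 (G(E) = (1/9)*(-38) = -38/9)
d(Z, M) = 2*M*Z (d(Z, M) = M*Z + M*Z = 2*M*Z)
G(-60)*(-5*(d(-3, -5) + 12)) = -(-190)*(2*(-5)*(-3) + 12)/9 = -(-190)*(30 + 12)/9 = -(-190)*42/9 = -38/9*(-210) = 2660/3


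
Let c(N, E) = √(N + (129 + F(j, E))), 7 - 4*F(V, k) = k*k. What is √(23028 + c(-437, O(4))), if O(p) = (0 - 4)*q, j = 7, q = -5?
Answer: √(92112 + 10*I*√65)/2 ≈ 151.75 + 0.066411*I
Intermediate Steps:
O(p) = 20 (O(p) = (0 - 4)*(-5) = -4*(-5) = 20)
F(V, k) = 7/4 - k²/4 (F(V, k) = 7/4 - k*k/4 = 7/4 - k²/4)
c(N, E) = √(523/4 + N - E²/4) (c(N, E) = √(N + (129 + (7/4 - E²/4))) = √(N + (523/4 - E²/4)) = √(523/4 + N - E²/4))
√(23028 + c(-437, O(4))) = √(23028 + √(523 - 1*20² + 4*(-437))/2) = √(23028 + √(523 - 1*400 - 1748)/2) = √(23028 + √(523 - 400 - 1748)/2) = √(23028 + √(-1625)/2) = √(23028 + (5*I*√65)/2) = √(23028 + 5*I*√65/2)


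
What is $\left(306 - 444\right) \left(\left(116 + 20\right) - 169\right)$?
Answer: $4554$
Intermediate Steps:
$\left(306 - 444\right) \left(\left(116 + 20\right) - 169\right) = - 138 \left(136 - 169\right) = \left(-138\right) \left(-33\right) = 4554$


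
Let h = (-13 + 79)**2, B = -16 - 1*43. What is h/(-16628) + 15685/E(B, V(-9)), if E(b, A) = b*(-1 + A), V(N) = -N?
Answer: -65716553/1962104 ≈ -33.493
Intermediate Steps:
B = -59 (B = -16 - 43 = -59)
h = 4356 (h = 66**2 = 4356)
h/(-16628) + 15685/E(B, V(-9)) = 4356/(-16628) + 15685/((-59*(-1 - 1*(-9)))) = 4356*(-1/16628) + 15685/((-59*(-1 + 9))) = -1089/4157 + 15685/((-59*8)) = -1089/4157 + 15685/(-472) = -1089/4157 + 15685*(-1/472) = -1089/4157 - 15685/472 = -65716553/1962104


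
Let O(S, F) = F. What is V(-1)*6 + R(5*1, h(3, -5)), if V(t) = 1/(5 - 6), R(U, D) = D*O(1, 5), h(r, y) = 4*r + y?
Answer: 29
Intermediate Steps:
h(r, y) = y + 4*r
R(U, D) = 5*D (R(U, D) = D*5 = 5*D)
V(t) = -1 (V(t) = 1/(-1) = -1)
V(-1)*6 + R(5*1, h(3, -5)) = -1*6 + 5*(-5 + 4*3) = -6 + 5*(-5 + 12) = -6 + 5*7 = -6 + 35 = 29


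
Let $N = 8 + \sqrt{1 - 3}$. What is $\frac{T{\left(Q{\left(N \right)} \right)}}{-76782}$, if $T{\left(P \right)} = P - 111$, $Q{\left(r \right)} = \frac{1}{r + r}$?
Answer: $\frac{3661}{2533806} + \frac{i \sqrt{2}}{10135224} \approx 0.0014449 + 1.3953 \cdot 10^{-7} i$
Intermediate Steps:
$N = 8 + i \sqrt{2}$ ($N = 8 + \sqrt{-2} = 8 + i \sqrt{2} \approx 8.0 + 1.4142 i$)
$Q{\left(r \right)} = \frac{1}{2 r}$
$T{\left(P \right)} = -111 + P$ ($T{\left(P \right)} = P - 111 = -111 + P$)
$\frac{T{\left(Q{\left(N \right)} \right)}}{-76782} = \frac{-111 + \frac{1}{2 \left(8 + i \sqrt{2}\right)}}{-76782} = \left(-111 + \frac{1}{2 \left(8 + i \sqrt{2}\right)}\right) \left(- \frac{1}{76782}\right) = \frac{37}{25594} - \frac{1}{153564 \left(8 + i \sqrt{2}\right)}$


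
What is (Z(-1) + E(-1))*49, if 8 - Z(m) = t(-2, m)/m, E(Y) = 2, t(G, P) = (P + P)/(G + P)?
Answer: 1568/3 ≈ 522.67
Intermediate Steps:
t(G, P) = 2*P/(G + P) (t(G, P) = (2*P)/(G + P) = 2*P/(G + P))
Z(m) = 8 - 2/(-2 + m) (Z(m) = 8 - 2*m/(-2 + m)/m = 8 - 2/(-2 + m))
(Z(-1) + E(-1))*49 = (2*(-9 + 4*(-1))/(-2 - 1) + 2)*49 = (2*(-9 - 4)/(-3) + 2)*49 = (2*(-1/3)*(-13) + 2)*49 = (26/3 + 2)*49 = (32/3)*49 = 1568/3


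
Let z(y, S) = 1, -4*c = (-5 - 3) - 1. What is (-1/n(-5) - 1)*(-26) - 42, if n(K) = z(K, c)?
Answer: 10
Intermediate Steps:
c = 9/4 (c = -((-5 - 3) - 1)/4 = -(-8 - 1)/4 = -¼*(-9) = 9/4 ≈ 2.2500)
n(K) = 1
(-1/n(-5) - 1)*(-26) - 42 = (-1/1 - 1)*(-26) - 42 = (1*(-1) - 1)*(-26) - 42 = (-1 - 1)*(-26) - 42 = -2*(-26) - 42 = 52 - 42 = 10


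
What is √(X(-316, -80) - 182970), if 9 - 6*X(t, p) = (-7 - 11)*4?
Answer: 3*I*√81314/2 ≈ 427.73*I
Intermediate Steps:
X(t, p) = 27/2 (X(t, p) = 3/2 - (-7 - 11)*4/6 = 3/2 - (-3)*4 = 3/2 - ⅙*(-72) = 3/2 + 12 = 27/2)
√(X(-316, -80) - 182970) = √(27/2 - 182970) = √(-365913/2) = 3*I*√81314/2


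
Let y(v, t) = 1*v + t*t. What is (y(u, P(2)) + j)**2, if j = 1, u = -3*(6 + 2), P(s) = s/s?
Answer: 484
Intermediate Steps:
P(s) = 1
u = -24 (u = -3*8 = -24)
y(v, t) = v + t**2
(y(u, P(2)) + j)**2 = ((-24 + 1**2) + 1)**2 = ((-24 + 1) + 1)**2 = (-23 + 1)**2 = (-22)**2 = 484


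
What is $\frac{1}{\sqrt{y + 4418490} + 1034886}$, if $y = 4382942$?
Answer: $\frac{517443}{535490115782} - \frac{\sqrt{2200358}}{535490115782} \approx 9.6353 \cdot 10^{-7}$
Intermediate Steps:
$\frac{1}{\sqrt{y + 4418490} + 1034886} = \frac{1}{\sqrt{4382942 + 4418490} + 1034886} = \frac{1}{\sqrt{8801432} + 1034886} = \frac{1}{2 \sqrt{2200358} + 1034886} = \frac{1}{1034886 + 2 \sqrt{2200358}}$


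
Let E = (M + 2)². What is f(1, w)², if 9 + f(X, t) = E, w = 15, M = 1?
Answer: 0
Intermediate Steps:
E = 9 (E = (1 + 2)² = 3² = 9)
f(X, t) = 0 (f(X, t) = -9 + 9 = 0)
f(1, w)² = 0² = 0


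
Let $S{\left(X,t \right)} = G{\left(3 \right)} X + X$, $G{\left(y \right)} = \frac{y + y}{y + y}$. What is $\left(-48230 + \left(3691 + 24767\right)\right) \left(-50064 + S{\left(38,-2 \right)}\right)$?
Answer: $988362736$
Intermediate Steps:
$G{\left(y \right)} = 1$ ($G{\left(y \right)} = \frac{2 y}{2 y} = 2 y \frac{1}{2 y} = 1$)
$S{\left(X,t \right)} = 2 X$ ($S{\left(X,t \right)} = 1 X + X = X + X = 2 X$)
$\left(-48230 + \left(3691 + 24767\right)\right) \left(-50064 + S{\left(38,-2 \right)}\right) = \left(-48230 + \left(3691 + 24767\right)\right) \left(-50064 + 2 \cdot 38\right) = \left(-48230 + 28458\right) \left(-50064 + 76\right) = \left(-19772\right) \left(-49988\right) = 988362736$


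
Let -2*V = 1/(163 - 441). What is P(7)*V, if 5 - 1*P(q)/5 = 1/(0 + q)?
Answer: 85/1946 ≈ 0.043679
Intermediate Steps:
V = 1/556 (V = -1/(2*(163 - 441)) = -1/2/(-278) = -1/2*(-1/278) = 1/556 ≈ 0.0017986)
P(q) = 25 - 5/q (P(q) = 25 - 5/(0 + q) = 25 - 5/q)
P(7)*V = (25 - 5/7)*(1/556) = (170/7)*(1/556) = 85/1946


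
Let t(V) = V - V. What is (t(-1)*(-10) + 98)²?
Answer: 9604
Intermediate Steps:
t(V) = 0
(t(-1)*(-10) + 98)² = (0*(-10) + 98)² = (0 + 98)² = 98² = 9604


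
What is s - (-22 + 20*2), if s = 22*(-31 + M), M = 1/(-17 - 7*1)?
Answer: -8411/12 ≈ -700.92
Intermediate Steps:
M = -1/24 (M = 1/(-17 - 7) = 1/(-24) = -1/24 ≈ -0.041667)
s = -8195/12 (s = 22*(-31 - 1/24) = 22*(-745/24) = -8195/12 ≈ -682.92)
s - (-22 + 20*2) = -8195/12 - (-22 + 20*2) = -8195/12 - (-22 + 40) = -8195/12 - 1*18 = -8195/12 - 18 = -8411/12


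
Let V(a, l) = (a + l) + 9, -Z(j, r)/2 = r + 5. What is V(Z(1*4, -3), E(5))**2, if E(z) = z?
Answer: 100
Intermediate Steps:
Z(j, r) = -10 - 2*r (Z(j, r) = -2*(r + 5) = -2*(5 + r) = -10 - 2*r)
V(a, l) = 9 + a + l
V(Z(1*4, -3), E(5))**2 = (9 + (-10 - 2*(-3)) + 5)**2 = (9 + (-10 + 6) + 5)**2 = (9 - 4 + 5)**2 = 10**2 = 100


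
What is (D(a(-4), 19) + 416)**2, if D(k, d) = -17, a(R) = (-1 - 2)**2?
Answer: 159201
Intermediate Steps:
a(R) = 9 (a(R) = (-3)**2 = 9)
(D(a(-4), 19) + 416)**2 = (-17 + 416)**2 = 399**2 = 159201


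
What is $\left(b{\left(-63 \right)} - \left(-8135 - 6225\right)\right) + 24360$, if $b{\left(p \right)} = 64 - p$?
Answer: $38847$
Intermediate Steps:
$\left(b{\left(-63 \right)} - \left(-8135 - 6225\right)\right) + 24360 = \left(\left(64 - -63\right) - \left(-8135 - 6225\right)\right) + 24360 = \left(\left(64 + 63\right) - \left(-8135 - 6225\right)\right) + 24360 = \left(127 - -14360\right) + 24360 = \left(127 + 14360\right) + 24360 = 14487 + 24360 = 38847$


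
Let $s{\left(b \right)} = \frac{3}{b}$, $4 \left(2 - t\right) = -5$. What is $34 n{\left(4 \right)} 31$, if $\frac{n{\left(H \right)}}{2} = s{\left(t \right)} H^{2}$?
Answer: $\frac{404736}{13} \approx 31134.0$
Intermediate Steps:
$t = \frac{13}{4}$ ($t = 2 - - \frac{5}{4} = 2 + \frac{5}{4} = \frac{13}{4} \approx 3.25$)
$n{\left(H \right)} = \frac{24 H^{2}}{13}$ ($n{\left(H \right)} = 2 \frac{3}{\frac{13}{4}} H^{2} = 2 \cdot 3 \cdot \frac{4}{13} H^{2} = 2 \frac{12 H^{2}}{13} = \frac{24 H^{2}}{13}$)
$34 n{\left(4 \right)} 31 = 34 \frac{24 \cdot 4^{2}}{13} \cdot 31 = 34 \cdot \frac{24}{13} \cdot 16 \cdot 31 = 34 \cdot \frac{384}{13} \cdot 31 = \frac{13056}{13} \cdot 31 = \frac{404736}{13}$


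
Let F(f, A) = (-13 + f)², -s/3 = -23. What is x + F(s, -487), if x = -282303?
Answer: -279167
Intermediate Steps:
s = 69 (s = -3*(-23) = 69)
x + F(s, -487) = -282303 + (-13 + 69)² = -282303 + 56² = -282303 + 3136 = -279167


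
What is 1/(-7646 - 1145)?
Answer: -1/8791 ≈ -0.00011375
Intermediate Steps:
1/(-7646 - 1145) = 1/(-8791) = -1/8791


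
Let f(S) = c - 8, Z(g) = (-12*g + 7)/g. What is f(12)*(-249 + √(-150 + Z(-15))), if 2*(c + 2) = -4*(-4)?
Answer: 498 - 2*I*√36555/15 ≈ 498.0 - 25.492*I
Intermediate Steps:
c = 6 (c = -2 + (-4*(-4))/2 = -2 + (½)*16 = -2 + 8 = 6)
Z(g) = (7 - 12*g)/g
f(S) = -2 (f(S) = 6 - 8 = -2)
f(12)*(-249 + √(-150 + Z(-15))) = -2*(-249 + √(-150 + (-12 + 7/(-15)))) = -2*(-249 + √(-150 + (-12 + 7*(-1/15)))) = -2*(-249 + √(-150 + (-12 - 7/15))) = -2*(-249 + √(-150 - 187/15)) = -2*(-249 + √(-2437/15)) = -2*(-249 + I*√36555/15) = 498 - 2*I*√36555/15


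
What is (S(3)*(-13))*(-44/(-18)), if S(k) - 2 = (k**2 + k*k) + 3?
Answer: -6578/9 ≈ -730.89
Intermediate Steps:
S(k) = 5 + 2*k**2 (S(k) = 2 + ((k**2 + k*k) + 3) = 2 + ((k**2 + k**2) + 3) = 2 + (2*k**2 + 3) = 2 + (3 + 2*k**2) = 5 + 2*k**2)
(S(3)*(-13))*(-44/(-18)) = ((5 + 2*3**2)*(-13))*(-44/(-18)) = ((5 + 2*9)*(-13))*(-44*(-1/18)) = ((5 + 18)*(-13))*(22/9) = (23*(-13))*(22/9) = -299*22/9 = -6578/9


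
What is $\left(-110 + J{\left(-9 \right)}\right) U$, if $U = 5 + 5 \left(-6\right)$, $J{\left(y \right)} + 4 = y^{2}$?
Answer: $825$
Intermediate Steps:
$J{\left(y \right)} = -4 + y^{2}$
$U = -25$ ($U = 5 - 30 = -25$)
$\left(-110 + J{\left(-9 \right)}\right) U = \left(-110 - \left(4 - \left(-9\right)^{2}\right)\right) \left(-25\right) = \left(-110 + \left(-4 + 81\right)\right) \left(-25\right) = \left(-110 + 77\right) \left(-25\right) = \left(-33\right) \left(-25\right) = 825$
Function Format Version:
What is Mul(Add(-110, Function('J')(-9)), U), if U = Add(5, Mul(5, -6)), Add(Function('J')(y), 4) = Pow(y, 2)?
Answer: 825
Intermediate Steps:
Function('J')(y) = Add(-4, Pow(y, 2))
U = -25 (U = Add(5, -30) = -25)
Mul(Add(-110, Function('J')(-9)), U) = Mul(Add(-110, Add(-4, Pow(-9, 2))), -25) = Mul(Add(-110, Add(-4, 81)), -25) = Mul(Add(-110, 77), -25) = Mul(-33, -25) = 825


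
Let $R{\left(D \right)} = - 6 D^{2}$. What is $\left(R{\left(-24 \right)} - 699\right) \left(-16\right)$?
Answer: $66480$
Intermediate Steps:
$\left(R{\left(-24 \right)} - 699\right) \left(-16\right) = \left(- 6 \left(-24\right)^{2} - 699\right) \left(-16\right) = \left(\left(-6\right) 576 - 699\right) \left(-16\right) = \left(-3456 - 699\right) \left(-16\right) = \left(-4155\right) \left(-16\right) = 66480$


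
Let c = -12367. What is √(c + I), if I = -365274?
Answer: 11*I*√3121 ≈ 614.53*I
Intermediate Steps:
√(c + I) = √(-12367 - 365274) = √(-377641) = 11*I*√3121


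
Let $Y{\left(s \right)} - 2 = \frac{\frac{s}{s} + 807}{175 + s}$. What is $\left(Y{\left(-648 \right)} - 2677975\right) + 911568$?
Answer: $- \frac{835510373}{473} \approx -1.7664 \cdot 10^{6}$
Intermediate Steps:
$Y{\left(s \right)} = 2 + \frac{808}{175 + s}$ ($Y{\left(s \right)} = 2 + \frac{\frac{s}{s} + 807}{175 + s} = 2 + \frac{1 + 807}{175 + s} = 2 + \frac{808}{175 + s}$)
$\left(Y{\left(-648 \right)} - 2677975\right) + 911568 = \left(\frac{2 \left(579 - 648\right)}{175 - 648} - 2677975\right) + 911568 = \left(2 \frac{1}{-473} \left(-69\right) - 2677975\right) + 911568 = \left(2 \left(- \frac{1}{473}\right) \left(-69\right) - 2677975\right) + 911568 = \left(\frac{138}{473} - 2677975\right) + 911568 = - \frac{1266682037}{473} + 911568 = - \frac{835510373}{473}$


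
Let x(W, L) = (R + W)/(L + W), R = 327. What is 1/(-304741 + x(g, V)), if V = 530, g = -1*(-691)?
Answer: -1221/372087743 ≈ -3.2815e-6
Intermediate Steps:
g = 691
x(W, L) = (327 + W)/(L + W)
1/(-304741 + x(g, V)) = 1/(-304741 + (327 + 691)/(530 + 691)) = 1/(-304741 + 1018/1221) = 1/(-372087743/1221) = -1221/372087743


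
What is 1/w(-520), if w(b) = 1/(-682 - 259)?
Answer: -941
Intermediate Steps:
w(b) = -1/941 (w(b) = 1/(-941) = -1/941)
1/w(-520) = 1/(-1/941) = -941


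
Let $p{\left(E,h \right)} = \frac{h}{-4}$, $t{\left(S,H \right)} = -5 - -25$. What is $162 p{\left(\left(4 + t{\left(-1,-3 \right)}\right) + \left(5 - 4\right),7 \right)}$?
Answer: $- \frac{567}{2} \approx -283.5$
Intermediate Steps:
$t{\left(S,H \right)} = 20$ ($t{\left(S,H \right)} = -5 + 25 = 20$)
$p{\left(E,h \right)} = - \frac{h}{4}$ ($p{\left(E,h \right)} = h \left(- \frac{1}{4}\right) = - \frac{h}{4}$)
$162 p{\left(\left(4 + t{\left(-1,-3 \right)}\right) + \left(5 - 4\right),7 \right)} = 162 \left(\left(- \frac{1}{4}\right) 7\right) = 162 \left(- \frac{7}{4}\right) = - \frac{567}{2}$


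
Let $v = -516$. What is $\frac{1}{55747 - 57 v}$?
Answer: $\frac{1}{85159} \approx 1.1743 \cdot 10^{-5}$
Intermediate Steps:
$\frac{1}{55747 - 57 v} = \frac{1}{55747 - -29412} = \frac{1}{55747 + 29412} = \frac{1}{85159}$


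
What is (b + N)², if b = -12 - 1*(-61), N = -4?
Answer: 2025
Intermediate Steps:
b = 49 (b = -12 + 61 = 49)
(b + N)² = (49 - 4)² = 45² = 2025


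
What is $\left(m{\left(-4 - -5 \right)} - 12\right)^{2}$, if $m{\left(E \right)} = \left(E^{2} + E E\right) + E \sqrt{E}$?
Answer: $81$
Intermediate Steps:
$m{\left(E \right)} = E^{\frac{3}{2}} + 2 E^{2}$ ($m{\left(E \right)} = \left(E^{2} + E^{2}\right) + E^{\frac{3}{2}} = 2 E^{2} + E^{\frac{3}{2}} = E^{\frac{3}{2}} + 2 E^{2}$)
$\left(m{\left(-4 - -5 \right)} - 12\right)^{2} = \left(\left(\left(-4 - -5\right)^{\frac{3}{2}} + 2 \left(-4 - -5\right)^{2}\right) - 12\right)^{2} = \left(\left(\left(-4 + 5\right)^{\frac{3}{2}} + 2 \left(-4 + 5\right)^{2}\right) - 12\right)^{2} = \left(\left(1^{\frac{3}{2}} + 2 \cdot 1^{2}\right) - 12\right)^{2} = \left(\left(1 + 2 \cdot 1\right) - 12\right)^{2} = \left(\left(1 + 2\right) - 12\right)^{2} = \left(3 - 12\right)^{2} = \left(-9\right)^{2} = 81$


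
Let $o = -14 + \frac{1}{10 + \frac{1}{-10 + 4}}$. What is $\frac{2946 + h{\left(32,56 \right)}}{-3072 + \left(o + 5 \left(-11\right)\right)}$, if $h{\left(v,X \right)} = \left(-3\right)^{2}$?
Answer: $- \frac{58115}{61771} \approx -0.94081$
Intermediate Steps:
$h{\left(v,X \right)} = 9$
$o = - \frac{820}{59}$ ($o = -14 + \frac{1}{10 + \frac{1}{-6}} = -14 + \frac{1}{10 - \frac{1}{6}} = -14 + \frac{1}{\frac{59}{6}} = -14 + \frac{6}{59} = - \frac{820}{59} \approx -13.898$)
$\frac{2946 + h{\left(32,56 \right)}}{-3072 + \left(o + 5 \left(-11\right)\right)} = \frac{2946 + 9}{-3072 + \left(- \frac{820}{59} + 5 \left(-11\right)\right)} = \frac{2955}{-3072 - \frac{4065}{59}} = \frac{2955}{- \frac{185313}{59}} = 2955 \left(- \frac{59}{185313}\right) = - \frac{58115}{61771}$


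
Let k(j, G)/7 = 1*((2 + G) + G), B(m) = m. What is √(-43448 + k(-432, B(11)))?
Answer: 4*I*√2705 ≈ 208.04*I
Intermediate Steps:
k(j, G) = 14 + 14*G (k(j, G) = 7*(1*((2 + G) + G)) = 7*(1*(2 + 2*G)) = 7*(2 + 2*G) = 14 + 14*G)
√(-43448 + k(-432, B(11))) = √(-43448 + (14 + 14*11)) = √(-43448 + (14 + 154)) = √(-43448 + 168) = √(-43280) = 4*I*√2705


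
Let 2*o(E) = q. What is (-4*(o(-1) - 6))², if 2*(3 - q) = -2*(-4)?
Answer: 676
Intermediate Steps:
q = -1 (q = 3 - (-1)*(-4) = 3 - ½*8 = 3 - 4 = -1)
o(E) = -½ (o(E) = (½)*(-1) = -½)
(-4*(o(-1) - 6))² = (-4*(-½ - 6))² = (-4*(-13/2))² = 26² = 676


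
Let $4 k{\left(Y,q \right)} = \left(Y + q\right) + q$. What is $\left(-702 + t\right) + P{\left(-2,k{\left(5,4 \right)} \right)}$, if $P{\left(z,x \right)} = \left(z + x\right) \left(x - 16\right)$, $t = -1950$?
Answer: $- \frac{42687}{16} \approx -2667.9$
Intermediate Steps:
$k{\left(Y,q \right)} = \frac{q}{2} + \frac{Y}{4}$ ($k{\left(Y,q \right)} = \frac{\left(Y + q\right) + q}{4} = \frac{Y + 2 q}{4} = \frac{q}{2} + \frac{Y}{4}$)
$P{\left(z,x \right)} = \left(-16 + x\right) \left(x + z\right)$ ($P{\left(z,x \right)} = \left(x + z\right) \left(-16 + x\right) = \left(-16 + x\right) \left(x + z\right)$)
$\left(-702 + t\right) + P{\left(-2,k{\left(5,4 \right)} \right)} = \left(-702 - 1950\right) + \left(\left(\frac{1}{2} \cdot 4 + \frac{1}{4} \cdot 5\right)^{2} - 16 \left(\frac{1}{2} \cdot 4 + \frac{1}{4} \cdot 5\right) - -32 + \left(\frac{1}{2} \cdot 4 + \frac{1}{4} \cdot 5\right) \left(-2\right)\right) = -2652 + \left(\left(2 + \frac{5}{4}\right)^{2} - 16 \left(2 + \frac{5}{4}\right) + 32 + \left(2 + \frac{5}{4}\right) \left(-2\right)\right) = -2652 + \left(\left(\frac{13}{4}\right)^{2} - 52 + 32 + \frac{13}{4} \left(-2\right)\right) = -2652 + \left(\frac{169}{16} - 52 + 32 - \frac{13}{2}\right) = -2652 - \frac{255}{16} = - \frac{42687}{16}$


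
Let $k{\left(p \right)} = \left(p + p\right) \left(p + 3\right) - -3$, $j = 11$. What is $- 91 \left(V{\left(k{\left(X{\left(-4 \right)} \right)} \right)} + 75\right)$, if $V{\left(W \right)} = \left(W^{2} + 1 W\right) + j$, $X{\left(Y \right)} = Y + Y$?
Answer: $-642278$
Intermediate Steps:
$X{\left(Y \right)} = 2 Y$
$k{\left(p \right)} = 3 + 2 p \left(3 + p\right)$ ($k{\left(p \right)} = 2 p \left(3 + p\right) + 3 = 3 + 2 p \left(3 + p\right)$)
$V{\left(W \right)} = 11 + W + W^{2}$ ($V{\left(W \right)} = \left(W^{2} + 1 W\right) + 11 = \left(W^{2} + W\right) + 11 = \left(W + W^{2}\right) + 11 = 11 + W + W^{2}$)
$- 91 \left(V{\left(k{\left(X{\left(-4 \right)} \right)} \right)} + 75\right) = - 91 \left(\left(11 + \left(3 + 2 \left(2 \left(-4\right)\right)^{2} + 6 \cdot 2 \left(-4\right)\right) + \left(3 + 2 \left(2 \left(-4\right)\right)^{2} + 6 \cdot 2 \left(-4\right)\right)^{2}\right) + 75\right) = - 91 \left(\left(11 + \left(3 + 2 \left(-8\right)^{2} + 6 \left(-8\right)\right) + \left(3 + 2 \left(-8\right)^{2} + 6 \left(-8\right)\right)^{2}\right) + 75\right) = - 91 \left(\left(11 + \left(3 + 2 \cdot 64 - 48\right) + \left(3 + 2 \cdot 64 - 48\right)^{2}\right) + 75\right) = - 91 \left(\left(11 + \left(3 + 128 - 48\right) + \left(3 + 128 - 48\right)^{2}\right) + 75\right) = - 91 \left(\left(11 + 83 + 83^{2}\right) + 75\right) = - 91 \left(\left(11 + 83 + 6889\right) + 75\right) = - 91 \left(6983 + 75\right) = \left(-91\right) 7058 = -642278$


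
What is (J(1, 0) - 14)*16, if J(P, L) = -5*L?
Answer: -224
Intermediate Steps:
(J(1, 0) - 14)*16 = (-5*0 - 14)*16 = (0 - 14)*16 = -14*16 = -224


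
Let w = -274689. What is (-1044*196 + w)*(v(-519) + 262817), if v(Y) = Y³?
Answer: 66881199242646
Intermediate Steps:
(-1044*196 + w)*(v(-519) + 262817) = (-1044*196 - 274689)*((-519)³ + 262817) = (-204624 - 274689)*(-139798359 + 262817) = -479313*(-139535542) = 66881199242646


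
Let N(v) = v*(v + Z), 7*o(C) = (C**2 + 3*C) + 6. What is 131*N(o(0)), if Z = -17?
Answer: -88818/49 ≈ -1812.6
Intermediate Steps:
o(C) = 6/7 + C**2/7 + 3*C/7 (o(C) = ((C**2 + 3*C) + 6)/7 = (6 + C**2 + 3*C)/7 = 6/7 + C**2/7 + 3*C/7)
N(v) = v*(-17 + v) (N(v) = v*(v - 17) = v*(-17 + v))
131*N(o(0)) = 131*((6/7 + (1/7)*0**2 + (3/7)*0)*(-17 + (6/7 + (1/7)*0**2 + (3/7)*0))) = 131*((6/7 + (1/7)*0 + 0)*(-17 + (6/7 + (1/7)*0 + 0))) = 131*((6/7 + 0 + 0)*(-17 + (6/7 + 0 + 0))) = 131*(6*(-17 + 6/7)/7) = 131*((6/7)*(-113/7)) = 131*(-678/49) = -88818/49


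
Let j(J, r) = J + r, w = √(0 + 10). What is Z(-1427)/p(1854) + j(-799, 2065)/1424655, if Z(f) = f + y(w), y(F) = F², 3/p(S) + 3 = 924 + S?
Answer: -622443641203/474885 ≈ -1.3107e+6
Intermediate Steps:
p(S) = 3/(921 + S) (p(S) = 3/(-3 + (924 + S)) = 3/(921 + S))
w = √10 ≈ 3.1623
Z(f) = 10 + f (Z(f) = f + (√10)² = f + 10 = 10 + f)
Z(-1427)/p(1854) + j(-799, 2065)/1424655 = (10 - 1427)/((3/(921 + 1854))) + (-799 + 2065)/1424655 = -1417/(3/2775) + 1266*(1/1424655) = -1417/(3*(1/2775)) + 422/474885 = -1417/1/925 + 422/474885 = -1417*925 + 422/474885 = -1310725 + 422/474885 = -622443641203/474885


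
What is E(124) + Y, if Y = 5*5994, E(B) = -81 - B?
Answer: 29765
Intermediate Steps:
Y = 29970
E(124) + Y = (-81 - 1*124) + 29970 = (-81 - 124) + 29970 = -205 + 29970 = 29765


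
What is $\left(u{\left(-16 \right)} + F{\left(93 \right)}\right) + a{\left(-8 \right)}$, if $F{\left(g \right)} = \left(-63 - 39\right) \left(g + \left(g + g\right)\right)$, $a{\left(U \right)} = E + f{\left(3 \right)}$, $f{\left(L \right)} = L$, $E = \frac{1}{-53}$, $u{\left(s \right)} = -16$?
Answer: $- \frac{1508964}{53} \approx -28471.0$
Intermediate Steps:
$E = - \frac{1}{53} \approx -0.018868$
$a{\left(U \right)} = \frac{158}{53}$ ($a{\left(U \right)} = - \frac{1}{53} + 3 = \frac{158}{53}$)
$F{\left(g \right)} = - 306 g$ ($F{\left(g \right)} = - 102 \left(g + 2 g\right) = - 102 \cdot 3 g = - 306 g$)
$\left(u{\left(-16 \right)} + F{\left(93 \right)}\right) + a{\left(-8 \right)} = \left(-16 - 28458\right) + \frac{158}{53} = -28474 + \frac{158}{53} = - \frac{1508964}{53}$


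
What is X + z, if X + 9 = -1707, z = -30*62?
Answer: -3576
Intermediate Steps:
z = -1860
X = -1716 (X = -9 - 1707 = -1716)
X + z = -1716 - 1860 = -3576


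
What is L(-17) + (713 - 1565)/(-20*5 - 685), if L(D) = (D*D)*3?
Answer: 681447/785 ≈ 868.08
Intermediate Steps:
L(D) = 3*D**2 (L(D) = D**2*3 = 3*D**2)
L(-17) + (713 - 1565)/(-20*5 - 685) = 3*(-17)**2 + (713 - 1565)/(-20*5 - 685) = 3*289 - 852/(-100 - 685) = 867 - 852/(-785) = 867 - 852*(-1/785) = 867 + 852/785 = 681447/785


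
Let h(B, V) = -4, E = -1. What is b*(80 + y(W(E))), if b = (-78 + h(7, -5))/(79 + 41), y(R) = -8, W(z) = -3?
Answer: -246/5 ≈ -49.200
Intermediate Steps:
b = -41/60 (b = (-78 - 4)/(79 + 41) = -82/120 = -82*1/120 = -41/60 ≈ -0.68333)
b*(80 + y(W(E))) = -41*(80 - 8)/60 = -41/60*72 = -246/5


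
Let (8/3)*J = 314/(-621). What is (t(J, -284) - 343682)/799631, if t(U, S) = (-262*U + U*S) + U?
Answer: -284483131/662094468 ≈ -0.42967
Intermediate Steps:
J = -157/828 (J = 3*(314/(-621))/8 = 3*(314*(-1/621))/8 = (3/8)*(-314/621) = -157/828 ≈ -0.18961)
t(U, S) = -261*U + S*U (t(U, S) = (-262*U + S*U) + U = -261*U + S*U)
(t(J, -284) - 343682)/799631 = (-157*(-261 - 284)/828 - 343682)/799631 = (-157/828*(-545) - 343682)*(1/799631) = (85565/828 - 343682)*(1/799631) = -284483131/828*1/799631 = -284483131/662094468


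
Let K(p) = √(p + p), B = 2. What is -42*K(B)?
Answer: -84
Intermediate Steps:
K(p) = √2*√p (K(p) = √(2*p) = √2*√p)
-42*K(B) = -42*√2*√2 = -42*2 = -84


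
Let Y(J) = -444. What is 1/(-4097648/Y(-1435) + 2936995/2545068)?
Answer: 31389172/289724911829 ≈ 0.00010834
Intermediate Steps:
1/(-4097648/Y(-1435) + 2936995/2545068) = 1/(-4097648/(-444) + 2936995/2545068) = 1/(-4097648*(-1/444) + 2936995*(1/2545068)) = 1/(1024412/111 + 2936995/2545068) = 1/(289724911829/31389172) = 31389172/289724911829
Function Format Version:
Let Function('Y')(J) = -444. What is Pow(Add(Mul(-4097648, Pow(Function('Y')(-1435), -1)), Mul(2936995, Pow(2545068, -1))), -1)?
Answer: Rational(31389172, 289724911829) ≈ 0.00010834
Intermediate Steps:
Pow(Add(Mul(-4097648, Pow(Function('Y')(-1435), -1)), Mul(2936995, Pow(2545068, -1))), -1) = Pow(Add(Mul(-4097648, Pow(-444, -1)), Mul(2936995, Pow(2545068, -1))), -1) = Pow(Add(Mul(-4097648, Rational(-1, 444)), Mul(2936995, Rational(1, 2545068))), -1) = Pow(Add(Rational(1024412, 111), Rational(2936995, 2545068)), -1) = Pow(Rational(289724911829, 31389172), -1) = Rational(31389172, 289724911829)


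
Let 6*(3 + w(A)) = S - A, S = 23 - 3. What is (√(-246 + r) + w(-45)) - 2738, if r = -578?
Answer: -16381/6 + 2*I*√206 ≈ -2730.2 + 28.705*I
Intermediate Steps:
S = 20
w(A) = ⅓ - A/6 (w(A) = -3 + (20 - A)/6 = -3 + (10/3 - A/6) = ⅓ - A/6)
(√(-246 + r) + w(-45)) - 2738 = (√(-246 - 578) + (⅓ - ⅙*(-45))) - 2738 = (√(-824) + (⅓ + 15/2)) - 2738 = (2*I*√206 + 47/6) - 2738 = (47/6 + 2*I*√206) - 2738 = -16381/6 + 2*I*√206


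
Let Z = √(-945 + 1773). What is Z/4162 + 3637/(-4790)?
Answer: -3637/4790 + 3*√23/2081 ≈ -0.75238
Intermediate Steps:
Z = 6*√23 (Z = √828 = 6*√23 ≈ 28.775)
Z/4162 + 3637/(-4790) = (6*√23)/4162 + 3637/(-4790) = (6*√23)*(1/4162) + 3637*(-1/4790) = 3*√23/2081 - 3637/4790 = -3637/4790 + 3*√23/2081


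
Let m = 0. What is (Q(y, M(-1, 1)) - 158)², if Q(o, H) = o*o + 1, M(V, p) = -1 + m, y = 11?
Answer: 1296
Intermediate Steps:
M(V, p) = -1 (M(V, p) = -1 + 0 = -1)
Q(o, H) = 1 + o² (Q(o, H) = o² + 1 = 1 + o²)
(Q(y, M(-1, 1)) - 158)² = ((1 + 11²) - 158)² = ((1 + 121) - 158)² = (122 - 158)² = (-36)² = 1296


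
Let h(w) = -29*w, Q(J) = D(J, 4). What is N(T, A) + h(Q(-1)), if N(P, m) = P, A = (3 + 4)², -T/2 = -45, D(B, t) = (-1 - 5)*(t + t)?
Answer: 1482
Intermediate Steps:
D(B, t) = -12*t
Q(J) = -48 (Q(J) = -12*4 = -48)
T = 90 (T = -2*(-45) = 90)
A = 49 (A = 7² = 49)
N(T, A) + h(Q(-1)) = 90 - 29*(-48) = 90 + 1392 = 1482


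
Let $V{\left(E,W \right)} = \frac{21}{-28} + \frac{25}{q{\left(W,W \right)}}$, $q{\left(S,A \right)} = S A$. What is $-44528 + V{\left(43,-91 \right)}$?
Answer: $- \frac{1474970215}{33124} \approx -44529.0$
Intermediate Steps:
$q{\left(S,A \right)} = A S$
$V{\left(E,W \right)} = - \frac{3}{4} + \frac{25}{W^{2}}$ ($V{\left(E,W \right)} = \frac{21}{-28} + \frac{25}{W W} = 21 \left(- \frac{1}{28}\right) + \frac{25}{W^{2}} = - \frac{3}{4} + \frac{25}{W^{2}}$)
$-44528 + V{\left(43,-91 \right)} = -44528 - \left(\frac{3}{4} - \frac{25}{8281}\right) = -44528 + \left(- \frac{3}{4} + 25 \cdot \frac{1}{8281}\right) = -44528 + \left(- \frac{3}{4} + \frac{25}{8281}\right) = -44528 - \frac{24743}{33124} = - \frac{1474970215}{33124}$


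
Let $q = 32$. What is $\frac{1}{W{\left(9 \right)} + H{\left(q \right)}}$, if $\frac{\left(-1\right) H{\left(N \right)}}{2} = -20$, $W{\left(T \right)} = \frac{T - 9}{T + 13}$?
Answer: $\frac{1}{40} \approx 0.025$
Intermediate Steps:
$W{\left(T \right)} = \frac{-9 + T}{13 + T}$
$H{\left(N \right)} = 40$ ($H{\left(N \right)} = \left(-2\right) \left(-20\right) = 40$)
$\frac{1}{W{\left(9 \right)} + H{\left(q \right)}} = \frac{1}{\frac{-9 + 9}{13 + 9} + 40} = \frac{1}{\frac{1}{22} \cdot 0 + 40} = \frac{1}{0 + 40} = \frac{1}{40}$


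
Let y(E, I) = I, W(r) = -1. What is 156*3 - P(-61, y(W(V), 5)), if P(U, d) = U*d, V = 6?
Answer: 773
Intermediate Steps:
156*3 - P(-61, y(W(V), 5)) = 156*3 - (-61)*5 = 468 - 1*(-305) = 468 + 305 = 773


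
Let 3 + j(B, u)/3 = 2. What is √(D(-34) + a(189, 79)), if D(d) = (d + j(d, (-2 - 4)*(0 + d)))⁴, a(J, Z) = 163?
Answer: 2*√468581 ≈ 1369.1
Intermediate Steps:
j(B, u) = -3 (j(B, u) = -9 + 3*2 = -9 + 6 = -3)
D(d) = (-3 + d)⁴ (D(d) = (d - 3)⁴ = (-3 + d)⁴)
√(D(-34) + a(189, 79)) = √((-3 - 34)⁴ + 163) = √((-37)⁴ + 163) = √(1874161 + 163) = √1874324 = 2*√468581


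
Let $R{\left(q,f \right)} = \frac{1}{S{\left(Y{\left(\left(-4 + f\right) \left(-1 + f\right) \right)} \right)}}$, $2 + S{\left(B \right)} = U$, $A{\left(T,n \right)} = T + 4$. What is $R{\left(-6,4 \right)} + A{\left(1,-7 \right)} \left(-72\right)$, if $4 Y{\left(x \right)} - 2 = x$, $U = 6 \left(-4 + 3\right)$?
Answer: $- \frac{2881}{8} \approx -360.13$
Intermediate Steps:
$U = -6$ ($U = 6 \left(-1\right) = -6$)
$Y{\left(x \right)} = \frac{1}{2} + \frac{x}{4}$
$A{\left(T,n \right)} = 4 + T$
$S{\left(B \right)} = -8$ ($S{\left(B \right)} = -2 - 6 = -8$)
$R{\left(q,f \right)} = - \frac{1}{8}$ ($R{\left(q,f \right)} = \frac{1}{-8} = - \frac{1}{8}$)
$R{\left(-6,4 \right)} + A{\left(1,-7 \right)} \left(-72\right) = - \frac{1}{8} + \left(4 + 1\right) \left(-72\right) = - \frac{1}{8} + 5 \left(-72\right) = - \frac{1}{8} - 360 = - \frac{2881}{8}$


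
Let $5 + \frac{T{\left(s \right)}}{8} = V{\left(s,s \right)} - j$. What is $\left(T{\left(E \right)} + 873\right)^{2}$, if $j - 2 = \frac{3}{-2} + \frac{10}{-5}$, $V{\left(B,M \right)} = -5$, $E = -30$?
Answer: $648025$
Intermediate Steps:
$j = - \frac{3}{2}$ ($j = 2 + \left(\frac{3}{-2} + \frac{10}{-5}\right) = 2 + \left(3 \left(- \frac{1}{2}\right) + 10 \left(- \frac{1}{5}\right)\right) = 2 - \frac{7}{2} = - \frac{3}{2} \approx -1.5$)
$T{\left(s \right)} = -68$ ($T{\left(s \right)} = -40 + 8 \left(-5 - - \frac{3}{2}\right) = -40 + 8 \left(-5 + \frac{3}{2}\right) = -40 + 8 \left(- \frac{7}{2}\right) = -40 - 28 = -68$)
$\left(T{\left(E \right)} + 873\right)^{2} = \left(-68 + 873\right)^{2} = 805^{2} = 648025$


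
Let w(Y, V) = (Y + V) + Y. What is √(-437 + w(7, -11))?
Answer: I*√434 ≈ 20.833*I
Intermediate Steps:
w(Y, V) = V + 2*Y (w(Y, V) = (V + Y) + Y = V + 2*Y)
√(-437 + w(7, -11)) = √(-437 + (-11 + 2*7)) = √(-437 + (-11 + 14)) = √(-437 + 3) = √(-434) = I*√434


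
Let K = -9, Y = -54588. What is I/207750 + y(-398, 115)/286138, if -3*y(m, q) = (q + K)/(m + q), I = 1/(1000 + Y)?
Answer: 196640868473/450755005657989000 ≈ 4.3625e-7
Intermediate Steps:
I = -1/53588 (I = 1/(1000 - 54588) = 1/(-53588) = -1/53588 ≈ -1.8661e-5)
y(m, q) = -(-9 + q)/(3*(m + q)) (y(m, q) = -(q - 9)/(3*(m + q)) = -(-9 + q)/(3*(m + q)))
I/207750 + y(-398, 115)/286138 = -1/53588/207750 + ((3 - 1/3*115)/(-398 + 115))/286138 = -1/53588*1/207750 + ((3 - 115/3)/(-283))*(1/286138) = -1/11132907000 - 1/283*(-106/3)*(1/286138) = -1/11132907000 + (106/849)*(1/286138) = -1/11132907000 + 53/121465581 = 196640868473/450755005657989000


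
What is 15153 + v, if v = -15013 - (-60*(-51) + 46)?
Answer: -2966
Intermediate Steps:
v = -18119 (v = -15013 - (3060 + 46) = -15013 - 1*3106 = -15013 - 3106 = -18119)
15153 + v = 15153 - 18119 = -2966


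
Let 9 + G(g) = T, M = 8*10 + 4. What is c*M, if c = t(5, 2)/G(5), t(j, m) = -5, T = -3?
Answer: 35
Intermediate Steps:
M = 84 (M = 80 + 4 = 84)
G(g) = -12 (G(g) = -9 - 3 = -12)
c = 5/12 (c = -5/(-12) = -5*(-1/12) = 5/12 ≈ 0.41667)
c*M = (5/12)*84 = 35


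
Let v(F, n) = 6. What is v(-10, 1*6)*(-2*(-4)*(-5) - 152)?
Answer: -1152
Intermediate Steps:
v(-10, 1*6)*(-2*(-4)*(-5) - 152) = 6*(-2*(-4)*(-5) - 152) = 6*(8*(-5) - 152) = 6*(-40 - 152) = 6*(-192) = -1152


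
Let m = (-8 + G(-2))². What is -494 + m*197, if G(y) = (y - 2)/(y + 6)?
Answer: 15463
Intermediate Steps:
G(y) = (-2 + y)/(6 + y)
m = 81 (m = (-8 + (-2 - 2)/(6 - 2))² = (-8 - 4/4)² = (-8 + (¼)*(-4))² = (-8 - 1)² = (-9)² = 81)
-494 + m*197 = -494 + 81*197 = -494 + 15957 = 15463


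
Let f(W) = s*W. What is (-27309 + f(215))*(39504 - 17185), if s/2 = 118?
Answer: 522956489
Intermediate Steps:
s = 236 (s = 2*118 = 236)
f(W) = 236*W
(-27309 + f(215))*(39504 - 17185) = (-27309 + 236*215)*(39504 - 17185) = (-27309 + 50740)*22319 = 23431*22319 = 522956489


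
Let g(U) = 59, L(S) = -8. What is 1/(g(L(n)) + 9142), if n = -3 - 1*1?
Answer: 1/9201 ≈ 0.00010868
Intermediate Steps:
n = -4 (n = -3 - 1 = -4)
1/(g(L(n)) + 9142) = 1/(59 + 9142) = 1/9201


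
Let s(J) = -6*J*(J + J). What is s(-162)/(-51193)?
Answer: 314928/51193 ≈ 6.1518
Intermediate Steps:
s(J) = -12*J² (s(J) = -6*J*2*J = -12*J²)
s(-162)/(-51193) = -12*(-162)²/(-51193) = -12*26244*(-1/51193) = -314928*(-1/51193) = 314928/51193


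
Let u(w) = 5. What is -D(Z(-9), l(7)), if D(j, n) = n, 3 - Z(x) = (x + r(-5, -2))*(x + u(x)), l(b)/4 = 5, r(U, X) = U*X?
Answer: -20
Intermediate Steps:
l(b) = 20 (l(b) = 4*5 = 20)
Z(x) = 3 - (5 + x)*(10 + x) (Z(x) = 3 - (x - 5*(-2))*(x + 5) = 3 - (x + 10)*(5 + x) = 3 - (10 + x)*(5 + x) = 3 - (5 + x)*(10 + x))
-D(Z(-9), l(7)) = -1*20 = -20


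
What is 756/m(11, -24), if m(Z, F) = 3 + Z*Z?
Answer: 189/31 ≈ 6.0968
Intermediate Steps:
m(Z, F) = 3 + Z²
756/m(11, -24) = 756/(3 + 11²) = 756/(3 + 121) = 756/124 = 756*(1/124) = 189/31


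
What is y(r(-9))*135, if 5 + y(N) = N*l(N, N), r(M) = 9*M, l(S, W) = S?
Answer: 885060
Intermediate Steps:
y(N) = -5 + N² (y(N) = -5 + N*N = -5 + N²)
y(r(-9))*135 = (-5 + (9*(-9))²)*135 = (-5 + (-81)²)*135 = (-5 + 6561)*135 = 6556*135 = 885060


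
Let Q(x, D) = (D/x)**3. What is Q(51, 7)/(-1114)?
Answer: -343/147773214 ≈ -2.3211e-6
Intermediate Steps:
Q(x, D) = D**3/x**3
Q(51, 7)/(-1114) = (7**3/51**3)/(-1114) = (343*(1/132651))*(-1/1114) = (343/132651)*(-1/1114) = -343/147773214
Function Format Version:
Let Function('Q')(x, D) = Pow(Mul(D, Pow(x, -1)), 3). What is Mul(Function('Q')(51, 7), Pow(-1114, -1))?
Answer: Rational(-343, 147773214) ≈ -2.3211e-6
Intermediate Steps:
Function('Q')(x, D) = Mul(Pow(D, 3), Pow(x, -3))
Mul(Function('Q')(51, 7), Pow(-1114, -1)) = Mul(Mul(Pow(7, 3), Pow(51, -3)), Pow(-1114, -1)) = Mul(Mul(343, Rational(1, 132651)), Rational(-1, 1114)) = Mul(Rational(343, 132651), Rational(-1, 1114)) = Rational(-343, 147773214)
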